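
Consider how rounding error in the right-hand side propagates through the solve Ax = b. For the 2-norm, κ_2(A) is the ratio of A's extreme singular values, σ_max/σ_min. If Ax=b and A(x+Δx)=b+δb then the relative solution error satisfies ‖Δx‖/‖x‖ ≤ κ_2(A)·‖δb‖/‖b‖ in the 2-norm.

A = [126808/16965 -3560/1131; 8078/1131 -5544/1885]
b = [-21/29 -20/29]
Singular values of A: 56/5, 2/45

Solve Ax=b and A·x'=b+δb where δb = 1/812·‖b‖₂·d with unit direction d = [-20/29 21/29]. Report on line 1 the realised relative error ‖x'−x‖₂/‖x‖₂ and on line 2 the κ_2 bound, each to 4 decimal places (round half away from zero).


σ_max = 56/5, σ_min = 2/45
κ = σ_max/σ_min = (56/5)/(2/45) = 252.0000
worst-case relative error ≤ 252.0000 × 1/812 = 0.3103
solve Ax = b  →  x = [-0.0824 0.0343]
2-norm of b is 1.0000; of x, 0.0893
Δx = A⁻¹·δb where δb = 1/812·1.0000·d; ‖Δx‖ = 0.0277
relative error = 0.3103
tightness: 0.3103 against a bound of 0.3103; the bound is attained (ratio 1)

0.3103
0.3103


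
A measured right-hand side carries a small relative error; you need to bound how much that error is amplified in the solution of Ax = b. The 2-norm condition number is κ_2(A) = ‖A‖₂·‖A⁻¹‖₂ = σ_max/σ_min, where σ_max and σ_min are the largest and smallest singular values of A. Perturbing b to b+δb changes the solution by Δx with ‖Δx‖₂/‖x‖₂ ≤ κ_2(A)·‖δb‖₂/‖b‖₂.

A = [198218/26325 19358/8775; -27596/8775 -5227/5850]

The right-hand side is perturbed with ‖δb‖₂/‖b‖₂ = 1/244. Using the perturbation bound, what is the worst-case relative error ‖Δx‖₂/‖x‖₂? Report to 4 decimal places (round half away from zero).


AᵀA = [273042772/4100625 26545582/1366875; 26545582/1366875 10324393/1822500]; tr = 1896145/26244, det = 289/6561
λ_max, λ_min = (1896145/26244 ± √3595244508769/688747536)/2 = 289/4, 4/6561
so κ_2 = √((289/4) / (4/6561)) = 344.2500
perturbation bound = 344.2500·1/244 = 1.4109

1.4109


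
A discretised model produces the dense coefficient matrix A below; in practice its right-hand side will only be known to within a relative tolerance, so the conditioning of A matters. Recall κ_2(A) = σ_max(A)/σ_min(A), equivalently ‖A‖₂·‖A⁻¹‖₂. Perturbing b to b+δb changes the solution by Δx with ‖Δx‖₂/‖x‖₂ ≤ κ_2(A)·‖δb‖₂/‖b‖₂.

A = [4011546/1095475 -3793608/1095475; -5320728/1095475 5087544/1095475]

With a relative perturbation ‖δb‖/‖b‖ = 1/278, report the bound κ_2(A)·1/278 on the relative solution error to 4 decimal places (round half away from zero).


form AᵀA = [1776105910404/48002619025 -67660273296/1920104761; -67660273296/1920104761 1610982624384/48002619025] with trace 4027453668/57078025 and determinant 49787136/1426950625
char-poly roots: 1764/25 and 28224/57078025
so κ_2 = √((1764/25) / (28224/57078025)) = 377.7500
κ_2(A)·‖δb‖/‖b‖ = 1.3588

1.3588


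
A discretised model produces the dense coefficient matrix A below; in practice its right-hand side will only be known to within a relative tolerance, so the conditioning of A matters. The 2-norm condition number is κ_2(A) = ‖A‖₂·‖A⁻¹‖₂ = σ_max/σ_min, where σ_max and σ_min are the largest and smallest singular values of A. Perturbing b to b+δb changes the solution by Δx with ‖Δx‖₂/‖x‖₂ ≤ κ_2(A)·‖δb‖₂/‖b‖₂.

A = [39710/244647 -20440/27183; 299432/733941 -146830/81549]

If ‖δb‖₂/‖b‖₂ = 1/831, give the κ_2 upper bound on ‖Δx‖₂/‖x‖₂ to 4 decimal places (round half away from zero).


AᵀA = [614505796/3187392849 -303376640/354154761; -303376640/354154761 149817700/39350529]; tr = 7584616/1896129, det = 400/1896129
solving λ² − 7584616/1896129·λ + 400/1896129 = 0 gives λ = 4, 100/1896129
so κ_2 = √(4 / (100/1896129)) = 275.4000
worst-case relative error ≤ 275.4000 × 1/831 = 0.3314

0.3314


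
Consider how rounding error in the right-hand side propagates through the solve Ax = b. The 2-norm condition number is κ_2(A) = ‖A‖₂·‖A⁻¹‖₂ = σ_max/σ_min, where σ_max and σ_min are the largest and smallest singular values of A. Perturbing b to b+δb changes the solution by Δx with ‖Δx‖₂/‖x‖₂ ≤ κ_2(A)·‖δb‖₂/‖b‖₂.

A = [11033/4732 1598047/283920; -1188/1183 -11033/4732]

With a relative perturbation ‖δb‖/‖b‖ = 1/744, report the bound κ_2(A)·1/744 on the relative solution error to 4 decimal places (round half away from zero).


0.2710

M = AᵀA = [853897/132496 122940719/7949760; 122940719/7949760 17703974761/476985600]. tr(M)=122946769/2822400, det(M)=14641/313600
solving λ² − 122946769/2822400·λ + 14641/313600 = 0 gives λ = 1089/25, 121/112896
κ = σ_max/σ_min = (33/5)/(11/336) = 201.6000
κ_2(A)·‖δb‖/‖b‖ = 0.2710


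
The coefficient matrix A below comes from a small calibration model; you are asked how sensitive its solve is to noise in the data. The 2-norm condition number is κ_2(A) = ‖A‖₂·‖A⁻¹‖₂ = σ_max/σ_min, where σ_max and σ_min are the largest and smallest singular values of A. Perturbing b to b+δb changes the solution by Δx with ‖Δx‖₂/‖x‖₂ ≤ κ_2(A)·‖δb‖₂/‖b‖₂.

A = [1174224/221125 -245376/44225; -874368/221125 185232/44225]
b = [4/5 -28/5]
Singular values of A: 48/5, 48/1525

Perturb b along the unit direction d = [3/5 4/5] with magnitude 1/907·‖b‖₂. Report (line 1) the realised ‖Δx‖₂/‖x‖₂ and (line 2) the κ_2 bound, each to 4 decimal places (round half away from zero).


largest singular value 48/5, smallest 48/1525
κ_2(A) = (48/5) / (48/1525) = 305.0000
κ_2(A)·‖δb‖/‖b‖ = 0.3363
solve Ax = b  →  x = [-91.7385 -87.9454]
‖b‖₂ = 5.6569 and ‖x‖₂ = 127.0840
with δb = [0.0037 0.0050], A·Δx = δb → ‖Δx‖ = 0.1982
relative error = 0.0016
so the bound overstates the realised error by a factor of ≈ 215.6687 (computed from the unrounded values)

0.0016
0.3363


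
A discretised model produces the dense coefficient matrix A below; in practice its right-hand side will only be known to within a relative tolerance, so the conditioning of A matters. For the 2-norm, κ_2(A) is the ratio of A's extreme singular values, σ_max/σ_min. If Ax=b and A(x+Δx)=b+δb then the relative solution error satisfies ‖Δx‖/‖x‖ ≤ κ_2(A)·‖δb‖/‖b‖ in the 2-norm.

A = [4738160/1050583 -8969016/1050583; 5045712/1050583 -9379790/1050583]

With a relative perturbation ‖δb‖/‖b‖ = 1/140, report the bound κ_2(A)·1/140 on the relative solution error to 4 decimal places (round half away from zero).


AᵀA = [56967145984/1312395529 -106806601440/1312395529; -106806601440/1312395529 200266002916/1312395529]; tr = 890080100/4541161, det = 2458624/4541161
solving λ² − 890080100/4541161·λ + 2458624/4541161 = 0 gives λ = 196, 12544/4541161
κ_2(A) = √(λ_max/λ_min) = √(196 / (12544/4541161)) = 266.3750
bound on ‖Δx‖/‖x‖: κ·ε = 266.3750·1/140 = 1.9027

1.9027


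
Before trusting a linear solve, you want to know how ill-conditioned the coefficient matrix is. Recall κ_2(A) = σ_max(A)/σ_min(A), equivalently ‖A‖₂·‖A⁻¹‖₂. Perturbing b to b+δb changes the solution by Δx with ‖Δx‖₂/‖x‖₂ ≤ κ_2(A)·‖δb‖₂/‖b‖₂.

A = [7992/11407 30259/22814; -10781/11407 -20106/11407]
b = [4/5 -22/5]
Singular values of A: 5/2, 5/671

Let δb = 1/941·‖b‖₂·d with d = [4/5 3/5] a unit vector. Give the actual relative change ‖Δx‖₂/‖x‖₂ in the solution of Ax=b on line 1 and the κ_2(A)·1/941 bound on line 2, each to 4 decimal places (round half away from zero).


largest singular value 5/2, smallest 5/671
κ = σ_max/σ_min = (5/2)/(5/671) = 335.5000
perturbation bound = 335.5000·1/941 = 0.3565
solve Ax = b  →  x = [237.5765 -124.8941]
‖b‖ = 4.4721, ‖x‖ = 268.4048
δb = ε·‖b‖·d = [0.0038 0.0029]; solving A·Δx = δb gives ‖Δx‖ = 0.6378
dividing the unrounded norms, ‖Δx‖/‖x‖ = 0.0024
so the bound overstates the realised error by a factor of ≈ 150.0428 (computed from the unrounded values)

0.0024
0.3565


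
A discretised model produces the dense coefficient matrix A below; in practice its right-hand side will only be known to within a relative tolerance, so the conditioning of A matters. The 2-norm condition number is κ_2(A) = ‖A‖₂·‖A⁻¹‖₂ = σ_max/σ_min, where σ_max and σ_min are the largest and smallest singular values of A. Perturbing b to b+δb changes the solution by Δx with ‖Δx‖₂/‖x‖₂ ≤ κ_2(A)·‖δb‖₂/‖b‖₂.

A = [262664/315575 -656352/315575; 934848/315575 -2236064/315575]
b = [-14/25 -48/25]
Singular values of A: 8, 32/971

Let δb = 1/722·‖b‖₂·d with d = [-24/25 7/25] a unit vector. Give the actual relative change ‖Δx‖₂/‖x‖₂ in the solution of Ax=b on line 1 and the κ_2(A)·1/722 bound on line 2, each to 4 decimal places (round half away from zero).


σ_max = 8, σ_min = 32/971
condition number: 8 ÷ (32/971) = 242.7500
κ_2(A)·‖δb‖/‖b‖ = 0.3362
solve Ax = b  →  x = [-0.0962 0.2308]
‖b‖ = 2.0000, ‖x‖ = 0.2500
δb = ε·‖b‖·d = [-0.0027 0.0008]; solving A·Δx = δb gives ‖Δx‖ = 0.0841
relative error = 0.3362
so the bound is sharp here: realised error equals the bound

0.3362
0.3362


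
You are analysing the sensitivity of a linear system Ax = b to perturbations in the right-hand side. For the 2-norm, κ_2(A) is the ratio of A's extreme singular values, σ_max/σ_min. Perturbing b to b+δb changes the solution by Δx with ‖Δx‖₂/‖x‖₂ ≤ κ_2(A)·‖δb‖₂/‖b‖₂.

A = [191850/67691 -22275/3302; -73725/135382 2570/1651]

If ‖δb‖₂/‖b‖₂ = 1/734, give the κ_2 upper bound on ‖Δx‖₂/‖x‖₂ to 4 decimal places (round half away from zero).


0.1038

M = AᵀA = [90815625/10903204 -54426000/2725801; -54426000/2725801 522595225/10903204]. tr(M)=1814825/32258, det(M)=140625/258064
eigenvalues of AᵀA: λ = (tr ± √(tr²−4·det))/2 = 225/4, 625/64516
σ_max=√(225/4)=(15/2), σ_min=√(625/64516)=(25/254) → κ = 76.2000
worst-case relative error ≤ 76.2000 × 1/734 = 0.1038


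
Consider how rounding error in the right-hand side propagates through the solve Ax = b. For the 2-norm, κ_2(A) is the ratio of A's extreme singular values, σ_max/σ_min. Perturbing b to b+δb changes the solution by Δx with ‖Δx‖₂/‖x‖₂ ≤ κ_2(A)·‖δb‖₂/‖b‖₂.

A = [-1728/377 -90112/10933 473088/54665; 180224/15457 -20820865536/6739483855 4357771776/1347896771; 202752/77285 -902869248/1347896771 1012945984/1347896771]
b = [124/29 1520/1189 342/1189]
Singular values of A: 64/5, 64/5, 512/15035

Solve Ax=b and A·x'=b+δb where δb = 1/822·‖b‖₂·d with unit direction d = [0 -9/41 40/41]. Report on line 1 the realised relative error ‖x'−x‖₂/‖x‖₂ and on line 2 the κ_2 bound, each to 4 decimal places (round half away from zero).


0.4573
0.4573

from the listed singular values, σ₁ = 64/5, σ_n = 512/15035
κ_2(A) = (64/5) / (512/15035) = 375.8750
κ_2(A)·‖δb‖/‖b‖ = 0.4573
solve Ax = b  →  x = [-0.0240 -0.2404 0.2524]
‖b‖ = 4.4721, ‖x‖ = 0.3494
Δx = A⁻¹·δb where δb = 1/822·4.4721·d; ‖Δx‖ = 0.1598
realised ‖Δx‖/‖x‖ = 0.4573
so the bound is sharp here: realised error equals the bound


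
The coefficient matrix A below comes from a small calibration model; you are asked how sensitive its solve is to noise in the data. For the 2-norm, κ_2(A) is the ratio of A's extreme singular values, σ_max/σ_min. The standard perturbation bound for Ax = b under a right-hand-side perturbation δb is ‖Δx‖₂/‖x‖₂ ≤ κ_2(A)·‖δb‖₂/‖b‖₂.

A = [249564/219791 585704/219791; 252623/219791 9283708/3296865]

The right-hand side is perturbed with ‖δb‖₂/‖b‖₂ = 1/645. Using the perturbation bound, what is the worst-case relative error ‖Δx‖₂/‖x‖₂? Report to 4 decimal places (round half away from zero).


0.2034

form AᵀA = [149941225/57441241 5395764164/861618615; 5395764164/861618615 194260759504/12924279225] with trace 1349097841/76475025 and determinant 153664/8497225
char-poly roots: 441/25 and 3136/3059001
so κ_2 = √((441/25) / (3136/3059001)) = 131.1750
perturbation bound = 131.1750·1/645 = 0.2034


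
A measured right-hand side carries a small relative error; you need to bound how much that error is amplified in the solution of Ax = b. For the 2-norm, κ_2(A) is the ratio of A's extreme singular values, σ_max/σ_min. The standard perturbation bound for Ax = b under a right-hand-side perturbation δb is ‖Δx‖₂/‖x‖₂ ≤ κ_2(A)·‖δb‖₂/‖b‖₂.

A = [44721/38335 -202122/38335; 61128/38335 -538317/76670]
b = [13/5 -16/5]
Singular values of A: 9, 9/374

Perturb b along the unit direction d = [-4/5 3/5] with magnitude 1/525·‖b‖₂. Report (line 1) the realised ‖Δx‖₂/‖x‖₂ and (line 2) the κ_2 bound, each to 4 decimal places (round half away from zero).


from the listed singular values, σ₁ = 9, σ_n = 9/374
condition number: 9 ÷ (9/374) = 374.0000
worst-case relative error ≤ 374.0000 × 1/525 = 0.7124
solve Ax = b  →  x = [-162.1924 -36.3794]
‖b‖₂ = 4.1231 and ‖x‖₂ = 166.2223
with δb = [-0.0063 0.0047], A·Δx = δb → ‖Δx‖ = 0.3264
dividing the unrounded norms, ‖Δx‖/‖x‖ = 0.0020
tightness: 0.0020 against a bound of 0.7124 (unrounded ratio ≈ 0.0028)

0.0020
0.7124


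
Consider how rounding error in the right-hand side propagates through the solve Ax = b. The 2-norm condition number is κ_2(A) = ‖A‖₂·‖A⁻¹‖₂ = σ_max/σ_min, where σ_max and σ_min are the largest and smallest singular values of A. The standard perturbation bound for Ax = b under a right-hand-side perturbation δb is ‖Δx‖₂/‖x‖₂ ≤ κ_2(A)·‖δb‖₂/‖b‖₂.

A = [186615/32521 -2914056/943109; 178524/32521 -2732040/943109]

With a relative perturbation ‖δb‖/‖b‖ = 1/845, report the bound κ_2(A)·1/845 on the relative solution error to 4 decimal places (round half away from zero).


M = AᵀA = [3923292753/62212673 -2092375800/62212673; -2092375800/62212673 1116021888/62212673]. tr(M)=296430273/3659569, det(M)=419904/3659569
solving λ² − 296430273/3659569·λ + 419904/3659569 = 0 gives λ = 81, 5184/3659569
so κ_2 = √(81 / (5184/3659569)) = 239.1250
worst-case relative error ≤ 239.1250 × 1/845 = 0.2830

0.2830


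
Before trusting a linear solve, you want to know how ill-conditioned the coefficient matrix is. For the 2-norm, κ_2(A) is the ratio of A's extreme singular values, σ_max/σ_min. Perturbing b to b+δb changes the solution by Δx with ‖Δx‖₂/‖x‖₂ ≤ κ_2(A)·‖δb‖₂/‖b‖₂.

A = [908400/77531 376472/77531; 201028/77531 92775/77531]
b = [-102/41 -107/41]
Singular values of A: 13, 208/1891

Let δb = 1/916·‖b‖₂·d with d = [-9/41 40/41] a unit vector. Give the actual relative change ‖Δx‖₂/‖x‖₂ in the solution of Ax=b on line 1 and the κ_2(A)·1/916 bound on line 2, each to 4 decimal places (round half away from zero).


largest singular value 13, smallest 208/1891
condition number: 13 ÷ (208/1891) = 118.1875
worst-case relative error ≤ 118.1875 × 1/916 = 0.1290
solve Ax = b  →  x = [6.7803 -16.8728]
2-norm of b is 3.6056; of x, 18.1842
δb = ε·‖b‖·d = [-0.0009 0.0038]; solving A·Δx = δb gives ‖Δx‖ = 0.0358
relative error = 0.0020
so the bound overstates the realised error by a factor of ≈ 65.5639 (computed from the unrounded values)

0.0020
0.1290


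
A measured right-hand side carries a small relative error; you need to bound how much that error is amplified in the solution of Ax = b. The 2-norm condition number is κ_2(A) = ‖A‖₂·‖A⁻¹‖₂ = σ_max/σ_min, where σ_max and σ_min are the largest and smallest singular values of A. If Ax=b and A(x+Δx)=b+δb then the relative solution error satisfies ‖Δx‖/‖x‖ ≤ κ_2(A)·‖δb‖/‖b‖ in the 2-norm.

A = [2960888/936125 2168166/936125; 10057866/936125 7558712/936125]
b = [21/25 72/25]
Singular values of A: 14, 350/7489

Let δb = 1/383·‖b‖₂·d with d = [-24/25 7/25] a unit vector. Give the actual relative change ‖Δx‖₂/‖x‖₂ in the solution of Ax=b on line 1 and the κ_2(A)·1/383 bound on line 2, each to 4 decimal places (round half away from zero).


0.7821
0.7821

from the listed singular values, σ₁ = 14, σ_n = 350/7489
condition number: 14 ÷ (350/7489) = 299.5600
perturbation bound = 299.5600·1/383 = 0.7821
solve Ax = b  →  x = [0.1714 0.1286]
2-norm of b is 3.0000; of x, 0.2143
with δb = [-0.0075 0.0022], A·Δx = δb → ‖Δx‖ = 0.1676
relative error = 0.7821
tightness: 0.7821 against a bound of 0.7821; the bound is attained (ratio 1)


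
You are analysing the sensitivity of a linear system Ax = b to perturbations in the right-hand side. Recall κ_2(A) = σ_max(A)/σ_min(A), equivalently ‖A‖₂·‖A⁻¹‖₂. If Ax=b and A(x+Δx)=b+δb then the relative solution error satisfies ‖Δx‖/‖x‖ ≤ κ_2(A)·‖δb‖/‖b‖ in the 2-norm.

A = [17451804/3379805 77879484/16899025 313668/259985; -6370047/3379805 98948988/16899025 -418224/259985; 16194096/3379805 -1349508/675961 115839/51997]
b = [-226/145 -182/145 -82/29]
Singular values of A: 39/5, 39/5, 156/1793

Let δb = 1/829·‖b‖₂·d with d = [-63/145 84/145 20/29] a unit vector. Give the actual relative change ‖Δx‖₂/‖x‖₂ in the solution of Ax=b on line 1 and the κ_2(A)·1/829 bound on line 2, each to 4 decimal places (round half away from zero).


0.0021
0.1081

largest singular value 39/5, smallest 156/1793
condition number: (39/5) ÷ (156/1793) = 89.6500
κ_2(A)·‖δb‖/‖b‖ = 0.1081
solve Ax = b  →  x = [7.8440 -3.5461 -21.3176]
‖b‖ = 3.4641, ‖x‖ = 22.9900
Δx = A⁻¹·δb where δb = 1/829·3.4641·d; ‖Δx‖ = 0.0480
relative error = 0.0021
realised/bound (from unrounded values) ≈ 0.0193


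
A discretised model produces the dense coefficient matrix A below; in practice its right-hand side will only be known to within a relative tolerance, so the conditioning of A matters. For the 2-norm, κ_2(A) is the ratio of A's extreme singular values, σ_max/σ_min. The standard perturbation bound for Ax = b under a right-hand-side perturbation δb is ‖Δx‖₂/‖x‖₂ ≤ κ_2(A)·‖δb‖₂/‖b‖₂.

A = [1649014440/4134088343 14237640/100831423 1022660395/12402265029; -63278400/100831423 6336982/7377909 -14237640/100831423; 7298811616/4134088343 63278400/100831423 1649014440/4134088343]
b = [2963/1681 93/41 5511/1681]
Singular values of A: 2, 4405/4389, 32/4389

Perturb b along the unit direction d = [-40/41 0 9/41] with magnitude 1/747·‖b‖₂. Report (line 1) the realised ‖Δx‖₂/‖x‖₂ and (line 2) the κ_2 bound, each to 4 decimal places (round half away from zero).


from the listed singular values, σ₁ = 2, σ_n = 32/4389
κ = σ_max/σ_min = 2/(32/4389) = 274.3125
bound on ‖Δx‖/‖x‖: κ·ε = 274.3125·1/747 = 0.3672
solve Ax = b  →  x = [30.8951 3.2455 -133.6338]
‖b‖₂ = 4.3589 and ‖x‖₂ = 137.1970
re-solving with b+δb shifts x by Δx of norm 0.8003
realised ‖Δx‖/‖x‖ = 0.0058
so the bound overstates the realised error by a factor of ≈ 62.9503 (computed from the unrounded values)

0.0058
0.3672


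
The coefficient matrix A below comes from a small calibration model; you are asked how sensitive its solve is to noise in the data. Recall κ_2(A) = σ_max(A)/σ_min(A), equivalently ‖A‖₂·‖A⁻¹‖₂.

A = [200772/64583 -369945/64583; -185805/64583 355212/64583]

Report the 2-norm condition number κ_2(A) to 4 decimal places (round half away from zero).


131.0000

M = AᵀA = [88980849/4959529 -166795200/4959529; -166795200/4959529 312764409/4959529]. tr(M)=1390122/17161, det(M)=6561/17161
eigenvalues of AᵀA: λ = (tr ± √(tr²−4·det))/2 = 81, 81/17161
κ = σ_max/σ_min = 9/(9/131) = 131.0000


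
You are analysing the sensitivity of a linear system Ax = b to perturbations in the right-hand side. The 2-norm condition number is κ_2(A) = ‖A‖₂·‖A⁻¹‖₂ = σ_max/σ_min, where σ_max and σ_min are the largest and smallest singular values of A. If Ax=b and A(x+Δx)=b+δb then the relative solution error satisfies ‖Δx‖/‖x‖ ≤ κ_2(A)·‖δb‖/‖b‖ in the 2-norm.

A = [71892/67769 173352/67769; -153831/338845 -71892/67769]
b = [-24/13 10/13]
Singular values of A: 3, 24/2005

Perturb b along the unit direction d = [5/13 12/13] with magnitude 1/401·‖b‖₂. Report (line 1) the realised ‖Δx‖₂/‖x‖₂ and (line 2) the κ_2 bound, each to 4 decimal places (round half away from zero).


from the listed singular values, σ₁ = 3, σ_n = 24/2005
condition number: 3 ÷ (24/2005) = 250.6250
κ_2(A)·‖δb‖/‖b‖ = 0.6250
solve Ax = b  →  x = [-0.2564 -0.6154]
‖b‖₂ = 2.0000 and ‖x‖₂ = 0.6667
Δx = A⁻¹·δb where δb = 1/401·2.0000·d; ‖Δx‖ = 0.4167
realised ‖Δx‖/‖x‖ = 0.6250
tightness: 0.6250 against a bound of 0.6250; the bound is attained (ratio 1)

0.6250
0.6250


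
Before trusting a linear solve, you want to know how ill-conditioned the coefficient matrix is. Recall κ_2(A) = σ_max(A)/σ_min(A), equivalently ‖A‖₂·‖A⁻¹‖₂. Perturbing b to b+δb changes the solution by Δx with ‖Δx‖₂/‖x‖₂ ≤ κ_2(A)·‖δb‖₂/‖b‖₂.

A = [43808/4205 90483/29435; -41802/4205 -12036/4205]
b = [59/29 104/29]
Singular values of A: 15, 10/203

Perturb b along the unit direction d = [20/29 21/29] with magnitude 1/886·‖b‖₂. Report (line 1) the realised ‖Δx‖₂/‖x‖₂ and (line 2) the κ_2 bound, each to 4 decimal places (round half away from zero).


from the listed singular values, σ₁ = 15, σ_n = 10/203
κ = σ_max/σ_min = 15/(10/203) = 304.5000
perturbation bound = 304.5000·1/886 = 0.3437
solve Ax = b  →  x = [-22.8000 77.9333]
2-norm of b is 4.1231; of x, 81.2000
δb = ε·‖b‖·d = [0.0032 0.0034]; solving A·Δx = δb gives ‖Δx‖ = 0.0945
realised ‖Δx‖/‖x‖ = 0.0012
tightness: 0.0012 against a bound of 0.3437 (unrounded ratio ≈ 0.0034)

0.0012
0.3437


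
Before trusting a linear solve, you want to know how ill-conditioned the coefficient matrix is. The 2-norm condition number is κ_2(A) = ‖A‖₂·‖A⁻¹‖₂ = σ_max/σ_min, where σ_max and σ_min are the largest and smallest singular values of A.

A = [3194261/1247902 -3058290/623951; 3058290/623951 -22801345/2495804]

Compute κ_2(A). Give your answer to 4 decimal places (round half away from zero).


form AᵀA = [164760741289/5388440836 -154448232435/2694220418; -154448232435/2694220418 2316787326625/21553763344] with trace 10296990629/74580496 and determinant 121992025/298321984
λ_max, λ_min = (10296990629/74580496 ± √106018917787981271241/5562250383606016)/2 = 2209/16, 55225/18645124
κ = σ_max/σ_min = (47/4)/(235/4318) = 215.9000

215.9000


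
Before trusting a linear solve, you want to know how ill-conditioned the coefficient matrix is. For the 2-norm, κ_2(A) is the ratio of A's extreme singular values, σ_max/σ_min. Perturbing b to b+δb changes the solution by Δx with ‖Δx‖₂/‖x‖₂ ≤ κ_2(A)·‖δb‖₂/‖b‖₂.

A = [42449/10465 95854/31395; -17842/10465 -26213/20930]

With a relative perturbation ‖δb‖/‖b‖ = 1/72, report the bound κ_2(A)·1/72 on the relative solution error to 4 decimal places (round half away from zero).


3.3542

form AᵀA = [2509177/129605 5645497/388815; 5645497/388815 50811893/4665780] with trace 28228453/933156 and determinant 14641/933156
λ_max, λ_min = (28228453/933156 ± √796790909425225/870780120336)/2 = 121/4, 121/233289
κ_2(A) = √(λ_max/λ_min) = √((121/4) / (121/233289)) = 241.5000
perturbation bound = 241.5000·1/72 = 3.3542


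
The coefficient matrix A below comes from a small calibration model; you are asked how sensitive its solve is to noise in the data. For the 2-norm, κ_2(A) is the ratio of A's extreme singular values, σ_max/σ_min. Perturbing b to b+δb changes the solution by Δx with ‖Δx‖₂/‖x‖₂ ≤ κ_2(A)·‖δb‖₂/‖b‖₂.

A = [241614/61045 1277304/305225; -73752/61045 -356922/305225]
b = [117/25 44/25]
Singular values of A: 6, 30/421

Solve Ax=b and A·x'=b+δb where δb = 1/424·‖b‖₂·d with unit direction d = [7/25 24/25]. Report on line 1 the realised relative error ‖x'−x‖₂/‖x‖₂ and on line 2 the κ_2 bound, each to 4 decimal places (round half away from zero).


0.0039
0.1986

largest singular value 6, smallest 30/421
condition number: 6 ÷ (30/421) = 84.2000
worst-case relative error ≤ 84.2000 × 1/424 = 0.1986
solve Ax = b  →  x = [-30.0264 29.5172]
2-norm of b is 5.0000; of x, 42.1053
δb = ε·‖b‖·d = [0.0033 0.0113]; solving A·Δx = δb gives ‖Δx‖ = 0.1655
realised ‖Δx‖/‖x‖ = 0.0039
so the bound overstates the realised error by a factor of ≈ 50.5263 (computed from the unrounded values)


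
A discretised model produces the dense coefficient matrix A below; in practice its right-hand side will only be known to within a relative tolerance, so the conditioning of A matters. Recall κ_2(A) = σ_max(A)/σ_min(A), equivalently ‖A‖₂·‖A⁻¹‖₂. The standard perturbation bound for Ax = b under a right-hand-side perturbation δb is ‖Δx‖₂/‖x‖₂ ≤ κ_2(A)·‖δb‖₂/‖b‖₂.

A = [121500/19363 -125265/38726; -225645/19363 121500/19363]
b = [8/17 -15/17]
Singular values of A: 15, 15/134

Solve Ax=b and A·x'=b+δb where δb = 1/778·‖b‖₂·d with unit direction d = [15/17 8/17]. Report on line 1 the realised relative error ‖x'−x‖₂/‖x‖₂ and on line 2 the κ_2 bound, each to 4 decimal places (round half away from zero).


σ_max = 15, σ_min = 15/134
κ = σ_max/σ_min = 15/(15/134) = 134.0000
κ_2(A)·‖δb‖/‖b‖ = 0.1722
solve Ax = b  →  x = [0.0588 -0.0314]
2-norm of b is 1.0000; of x, 0.0667
re-solving with b+δb shifts x by Δx of norm 0.0115
relative error = 0.1722
realised/bound = 1 exactly: the bound is attained for this b and d

0.1722
0.1722


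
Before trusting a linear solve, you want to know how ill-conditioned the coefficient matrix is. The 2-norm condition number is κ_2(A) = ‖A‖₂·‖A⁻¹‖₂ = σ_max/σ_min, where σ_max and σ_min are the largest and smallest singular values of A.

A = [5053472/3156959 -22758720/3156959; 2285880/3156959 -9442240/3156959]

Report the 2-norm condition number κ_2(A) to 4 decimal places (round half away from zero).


AᵀA = [182028559936/58972722649 -808250780160/58972722649; -808250780160/58972722649 3592397824000/58972722649]; tr = 2245345856/35081929, det = 6553600/35081929
λ_max, λ_min = (2245345856/35081929 ± √5040658361336795136/1230741742361041)/2 = 64, 102400/35081929
σ_max=√64=8, σ_min=√(102400/35081929)=(320/5923) → κ = 148.0750

148.0750


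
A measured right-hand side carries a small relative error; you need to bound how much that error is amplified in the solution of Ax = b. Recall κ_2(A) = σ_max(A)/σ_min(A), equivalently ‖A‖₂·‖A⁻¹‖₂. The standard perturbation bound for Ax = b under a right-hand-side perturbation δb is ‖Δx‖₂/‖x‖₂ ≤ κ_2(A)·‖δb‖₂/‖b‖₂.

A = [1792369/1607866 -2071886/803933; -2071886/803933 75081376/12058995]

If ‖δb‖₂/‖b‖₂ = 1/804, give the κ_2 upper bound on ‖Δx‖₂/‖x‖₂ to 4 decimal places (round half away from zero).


0.2219

M = AᵀA = [120612029705/15297237124 -1085277713489/57364639215; -1085277713489/57364639215 39071438647204/860469588225]. tr(M)=1085345924689/20366144100, det(M)=454371856/5091536025
char-poly roots: 5329/100 and 341056/203661441
κ = σ_max/σ_min = (73/10)/(584/14271) = 178.3875
worst-case relative error ≤ 178.3875 × 1/804 = 0.2219


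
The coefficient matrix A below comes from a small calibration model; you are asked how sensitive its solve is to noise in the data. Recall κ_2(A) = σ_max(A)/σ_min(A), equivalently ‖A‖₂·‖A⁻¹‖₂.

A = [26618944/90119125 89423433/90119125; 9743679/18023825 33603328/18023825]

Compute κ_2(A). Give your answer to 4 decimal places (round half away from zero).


form AᵀA = [10664533533049/28101926265625 36560063631168/28101926265625; 36560063631168/28101926265625 125349971233201/28101926265625] with trace 217623207626/44963082025 and determinant 366025/1798523281
λ_max, λ_min = (217623207626/44963082025 ± √47358214736219284493376/2021678745186878100625)/2 = 121/25, 75625/1798523281
κ = σ_max/σ_min = (11/5)/(275/42409) = 339.2720

339.2720


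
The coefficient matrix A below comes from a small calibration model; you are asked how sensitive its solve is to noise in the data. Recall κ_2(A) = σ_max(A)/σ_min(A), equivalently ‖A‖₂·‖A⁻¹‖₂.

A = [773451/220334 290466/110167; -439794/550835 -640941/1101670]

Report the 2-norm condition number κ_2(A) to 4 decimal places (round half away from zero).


322.4400

AᵀA = [9357130449/721996900 1754435592/180499225; 1754435592/180499225 5263447401/721996900]; tr = 292411557/14439938, det = 455625/115519504
λ_max, λ_min = (292411557/14439938 ± √21375307267197156/52127952360961)/2 = 81/4, 5625/28879876
so κ_2 = √((81/4) / (5625/28879876)) = 322.4400


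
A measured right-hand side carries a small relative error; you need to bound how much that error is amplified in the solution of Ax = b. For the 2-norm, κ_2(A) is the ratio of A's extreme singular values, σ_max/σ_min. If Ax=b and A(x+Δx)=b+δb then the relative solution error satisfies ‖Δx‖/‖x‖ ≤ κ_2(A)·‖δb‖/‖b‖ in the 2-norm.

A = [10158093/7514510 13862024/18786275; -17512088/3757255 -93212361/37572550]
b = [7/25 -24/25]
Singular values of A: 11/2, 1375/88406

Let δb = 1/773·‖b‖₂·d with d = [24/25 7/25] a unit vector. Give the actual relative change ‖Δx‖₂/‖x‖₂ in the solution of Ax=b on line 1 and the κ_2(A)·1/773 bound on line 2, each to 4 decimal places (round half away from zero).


from the listed singular values, σ₁ = 11/2, σ_n = 1375/88406
κ_2(A) = (11/2) / (1375/88406) = 353.6240
bound on ‖Δx‖/‖x‖: κ·ε = 353.6240·1/773 = 0.4575
solve Ax = b  →  x = [0.1604 0.0856]
2-norm of b is 1.0000; of x, 0.1818
δb = ε·‖b‖·d = [0.0012 0.0004]; solving A·Δx = δb gives ‖Δx‖ = 0.0832
dividing the unrounded norms, ‖Δx‖/‖x‖ = 0.4575
realised/bound = 1 exactly: the bound is attained for this b and d

0.4575
0.4575


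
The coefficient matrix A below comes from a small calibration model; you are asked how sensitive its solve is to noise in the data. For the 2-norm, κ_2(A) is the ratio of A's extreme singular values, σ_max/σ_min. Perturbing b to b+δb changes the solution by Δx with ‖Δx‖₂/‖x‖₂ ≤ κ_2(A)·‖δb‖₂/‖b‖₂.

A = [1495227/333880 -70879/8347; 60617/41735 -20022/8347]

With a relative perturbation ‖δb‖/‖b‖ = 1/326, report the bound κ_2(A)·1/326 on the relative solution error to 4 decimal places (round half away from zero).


0.1928

M = AᵀA = [98834668225/4459034176 -23137916625/557379272; -23137916625/557379272 5424713125/69672409]. tr(M)=1543309025/15429184, det(M)=9765625/3857296
char-poly roots: 100 and 390625/15429184
so κ_2 = √(100 / (390625/15429184)) = 62.8480
κ_2(A)·‖δb‖/‖b‖ = 0.1928


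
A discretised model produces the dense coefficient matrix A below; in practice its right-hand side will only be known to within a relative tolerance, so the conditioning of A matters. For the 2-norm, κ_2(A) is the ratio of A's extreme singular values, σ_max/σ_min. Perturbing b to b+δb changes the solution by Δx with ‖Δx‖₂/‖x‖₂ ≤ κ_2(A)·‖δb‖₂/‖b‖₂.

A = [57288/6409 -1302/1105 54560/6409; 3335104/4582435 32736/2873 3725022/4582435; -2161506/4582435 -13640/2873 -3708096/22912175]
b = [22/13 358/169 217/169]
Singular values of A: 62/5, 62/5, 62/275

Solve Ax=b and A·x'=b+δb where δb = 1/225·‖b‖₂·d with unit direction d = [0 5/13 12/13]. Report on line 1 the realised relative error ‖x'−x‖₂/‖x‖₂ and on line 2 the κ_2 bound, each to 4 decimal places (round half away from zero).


0.0067
0.2444

from the listed singular values, σ₁ = 62/5, σ_n = 62/275
condition number: (62/5) ÷ (62/275) = 55.0000
bound on ‖Δx‖/‖x‖: κ·ε = 55.0000·1/225 = 0.2444
solve Ax = b  →  x = [-6.0114 0.1044 6.5252]
‖b‖ = 3.0000, ‖x‖ = 8.8728
with δb = [0.0000 0.0051 0.0123], A·Δx = δb → ‖Δx‖ = 0.0591
relative error = 0.0067
so the bound overstates the realised error by a factor of ≈ 36.6742 (computed from the unrounded values)


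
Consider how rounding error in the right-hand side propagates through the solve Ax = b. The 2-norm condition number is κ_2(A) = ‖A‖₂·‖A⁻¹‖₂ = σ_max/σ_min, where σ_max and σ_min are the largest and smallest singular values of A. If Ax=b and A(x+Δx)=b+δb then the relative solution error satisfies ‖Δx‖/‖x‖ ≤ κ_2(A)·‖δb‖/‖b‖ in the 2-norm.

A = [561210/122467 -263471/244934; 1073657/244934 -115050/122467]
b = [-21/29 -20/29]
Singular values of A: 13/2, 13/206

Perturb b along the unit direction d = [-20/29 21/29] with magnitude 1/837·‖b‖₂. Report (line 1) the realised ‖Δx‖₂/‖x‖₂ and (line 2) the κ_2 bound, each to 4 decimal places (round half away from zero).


largest singular value 13/2, smallest 13/206
condition number: (13/2) ÷ (13/206) = 103.0000
bound on ‖Δx‖/‖x‖: κ·ε = 103.0000·1/837 = 0.1231
solve Ax = b  →  x = [-0.1501 0.0338]
2-norm of b is 1.0000; of x, 0.1538
δb = ε·‖b‖·d = [-0.0008 0.0009]; solving A·Δx = δb gives ‖Δx‖ = 0.0189
dividing the unrounded norms, ‖Δx‖/‖x‖ = 0.1231
realised/bound = 1 exactly: the bound is attained for this b and d

0.1231
0.1231


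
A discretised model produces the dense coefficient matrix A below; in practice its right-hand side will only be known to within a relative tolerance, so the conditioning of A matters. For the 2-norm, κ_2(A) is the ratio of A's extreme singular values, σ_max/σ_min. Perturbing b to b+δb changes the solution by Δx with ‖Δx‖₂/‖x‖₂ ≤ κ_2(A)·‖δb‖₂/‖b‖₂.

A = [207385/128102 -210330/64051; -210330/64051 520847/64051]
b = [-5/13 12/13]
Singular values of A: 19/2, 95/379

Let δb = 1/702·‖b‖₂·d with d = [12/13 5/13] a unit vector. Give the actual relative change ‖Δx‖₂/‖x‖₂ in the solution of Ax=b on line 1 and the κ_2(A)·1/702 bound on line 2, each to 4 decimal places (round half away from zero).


0.0540
0.0540

from the listed singular values, σ₁ = 19/2, σ_n = 95/379
κ = σ_max/σ_min = (19/2)/(95/379) = 37.9000
κ_2(A)·‖δb‖/‖b‖ = 0.0540
solve Ax = b  →  x = [-0.0405 0.0972]
‖b‖₂ = 1.0000 and ‖x‖₂ = 0.1053
re-solving with b+δb shifts x by Δx of norm 0.0057
dividing the unrounded norms, ‖Δx‖/‖x‖ = 0.0540
realised/bound = 1 exactly: the bound is attained for this b and d


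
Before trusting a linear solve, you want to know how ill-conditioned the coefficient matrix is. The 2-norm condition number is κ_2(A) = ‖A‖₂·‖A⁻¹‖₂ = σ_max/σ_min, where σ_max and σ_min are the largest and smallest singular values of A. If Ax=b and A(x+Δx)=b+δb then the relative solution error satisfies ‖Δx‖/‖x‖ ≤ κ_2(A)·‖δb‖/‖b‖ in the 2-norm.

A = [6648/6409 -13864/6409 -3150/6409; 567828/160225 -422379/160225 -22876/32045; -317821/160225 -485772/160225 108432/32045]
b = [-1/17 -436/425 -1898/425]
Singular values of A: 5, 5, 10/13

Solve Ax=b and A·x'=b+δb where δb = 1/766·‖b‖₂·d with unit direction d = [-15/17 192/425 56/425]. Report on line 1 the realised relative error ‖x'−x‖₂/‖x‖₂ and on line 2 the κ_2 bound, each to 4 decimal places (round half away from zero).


0.0049
0.0085

from the listed singular values, σ₁ = 5, σ_n = 10/13
condition number: 5 ÷ (10/13) = 6.5000
perturbation bound = 6.5000·1/766 = 0.0085
solve Ax = b  →  x = [-0.4938 0.1297 -1.4931]
‖b‖ = 4.5826, ‖x‖ = 1.5780
δb = ε·‖b‖·d = [-0.0053 0.0027 0.0008]; solving A·Δx = δb gives ‖Δx‖ = 0.0078
realised ‖Δx‖/‖x‖ = 0.0049
so the bound overstates the realised error by a factor of ≈ 1.7217 (computed from the unrounded values)


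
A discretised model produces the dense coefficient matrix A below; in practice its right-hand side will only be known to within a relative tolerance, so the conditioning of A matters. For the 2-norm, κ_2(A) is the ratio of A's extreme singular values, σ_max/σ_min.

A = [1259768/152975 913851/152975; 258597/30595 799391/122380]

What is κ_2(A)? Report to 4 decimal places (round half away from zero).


65.9375

M = AᵀA = [3874941289/27825625 11620646667/111302500; 11620646667/111302500 34884218401/445210000]. tr(M)=3875331161/17808400, det(M)=12117361/1113025
char-poly roots: 3481/16 and 55696/1113025
so κ_2 = √((3481/16) / (55696/1113025)) = 65.9375


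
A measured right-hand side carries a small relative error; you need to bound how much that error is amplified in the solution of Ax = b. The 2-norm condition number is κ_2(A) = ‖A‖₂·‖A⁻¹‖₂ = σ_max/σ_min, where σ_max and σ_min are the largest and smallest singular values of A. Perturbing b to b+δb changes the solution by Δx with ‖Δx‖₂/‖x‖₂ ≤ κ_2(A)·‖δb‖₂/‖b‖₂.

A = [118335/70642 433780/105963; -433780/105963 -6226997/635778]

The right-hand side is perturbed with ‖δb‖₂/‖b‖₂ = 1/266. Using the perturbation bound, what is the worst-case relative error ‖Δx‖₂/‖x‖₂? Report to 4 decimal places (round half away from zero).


form AᵀA = [5199342625/265755204 9358369720/199316403; 9358369720/199316403 269523282961/2391796836] with trace 935850197/7076322 and determinant 6996025/56610576
λ_max, λ_min = (935850197/7076322 ± √218947709540532196/12518583261921)/2 = 529/4, 13225/14152644
κ = σ_max/σ_min = (23/2)/(115/3762) = 376.2000
worst-case relative error ≤ 376.2000 × 1/266 = 1.4143

1.4143


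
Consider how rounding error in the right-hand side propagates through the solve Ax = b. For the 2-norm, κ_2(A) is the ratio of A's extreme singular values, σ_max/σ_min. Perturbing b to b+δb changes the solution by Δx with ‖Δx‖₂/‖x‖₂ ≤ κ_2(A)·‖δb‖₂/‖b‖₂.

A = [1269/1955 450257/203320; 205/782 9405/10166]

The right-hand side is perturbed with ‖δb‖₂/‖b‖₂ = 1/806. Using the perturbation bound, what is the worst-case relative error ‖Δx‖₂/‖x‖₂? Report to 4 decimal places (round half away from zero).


0.3881

AᵀA = [7492069/15288100 51367491/30576200; 51367491/30576200 1408952521/244609600]; tr = 61153025/9784384, det = 15625/39137536
λ_max, λ_min = (61153025/9784384 ± √3739539585650625/95734170259456)/2 = 25/4, 625/9784384
κ_2(A) = √(λ_max/λ_min) = √((25/4) / (625/9784384)) = 312.8000
perturbation bound = 312.8000·1/806 = 0.3881


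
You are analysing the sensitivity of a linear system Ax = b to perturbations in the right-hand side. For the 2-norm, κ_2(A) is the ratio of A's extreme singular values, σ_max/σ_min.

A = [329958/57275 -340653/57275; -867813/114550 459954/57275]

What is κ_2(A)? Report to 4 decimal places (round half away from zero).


form AᵀA = [47543541201/524868100 -2495825703/26243405; -2495825703/26243405 13104085941/131217025] with trace 23771673/124820 and determinant 22667121/15602500
solving λ² − 23771673/124820·λ + 22667121/15602500 = 0 gives λ = 4761/25, 4761/624100
so κ_2 = √((4761/25) / (4761/624100)) = 158.0000

158.0000


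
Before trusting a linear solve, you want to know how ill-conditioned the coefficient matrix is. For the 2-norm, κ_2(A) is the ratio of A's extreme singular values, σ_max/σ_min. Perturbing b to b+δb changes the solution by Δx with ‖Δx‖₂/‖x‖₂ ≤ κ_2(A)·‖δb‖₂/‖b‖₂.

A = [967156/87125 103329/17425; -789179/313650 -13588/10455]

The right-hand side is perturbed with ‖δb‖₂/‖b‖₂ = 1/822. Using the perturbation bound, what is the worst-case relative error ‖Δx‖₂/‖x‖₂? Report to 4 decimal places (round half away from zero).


0.4106

form AᵀA = [189551863969/1463062500 1684886458/24384375; 1684886458/24384375 59909449/1625625] with trace 842458021/5062500 and determinant 3418801/14062500
eigenvalues of AᵀA: λ = (tr ± √(tr²−4·det))/2 = 16641/100, 1849/1265625
κ_2(A) = √(λ_max/λ_min) = √((16641/100) / (1849/1265625)) = 337.5000
bound on ‖Δx‖/‖x‖: κ·ε = 337.5000·1/822 = 0.4106
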